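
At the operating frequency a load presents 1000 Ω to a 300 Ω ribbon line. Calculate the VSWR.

Γ = (1000 − 300)/(1000 + 300) = 0.538
VSWR = (1 + 0.538)/(1 − 0.538)

VSWR ≈ 3.33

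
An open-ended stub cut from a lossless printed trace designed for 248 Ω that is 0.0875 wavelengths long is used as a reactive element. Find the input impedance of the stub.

βl = 2π × 0.0875 = 31.5°
tan(βl) = 0.613
For an open-ended stub, Z_in = −jZ_0·cot(βl) = −jZ_0/tan(βl)

Z_in ≈ −j405 Ω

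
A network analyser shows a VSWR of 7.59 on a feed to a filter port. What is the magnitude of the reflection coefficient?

|Γ| ≈ 0.767

|Γ| = (S − 1)/(S + 1) = (7.59 − 1)/(7.59 + 1) = 6.59/8.59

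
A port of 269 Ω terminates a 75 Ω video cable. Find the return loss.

RL ≈ 4.98 dB

Γ = (269 − 75)/(269 + 75) = 0.564
RL = −20·log₁₀|Γ| = −20·log₁₀(0.564)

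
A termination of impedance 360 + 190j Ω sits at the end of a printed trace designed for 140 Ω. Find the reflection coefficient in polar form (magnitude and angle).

Γ ≈ 0.543 ∠ 20°

Γ = (Z_L − Z_0)/(Z_L + Z_0) = (220 + j190)/(500 + j190)
|Γ| = 291/535 = 0.543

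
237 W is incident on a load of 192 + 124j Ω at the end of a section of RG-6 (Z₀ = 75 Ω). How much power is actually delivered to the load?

P_delivered ≈ 158 W

|Γ| = |(117 + j124)/(267 + j124)| = 0.579
|Γ|² = 0.335
P_refl = |Γ|²·P_inc = 79.5 W, P_del = (1 − |Γ|²)·P_inc = 158 W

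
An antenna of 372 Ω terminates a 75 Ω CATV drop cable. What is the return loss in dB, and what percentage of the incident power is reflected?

Γ = (372 − 75)/(372 + 75) = 0.664
RL = −20·log₁₀(0.664) = 3.55 dB
P_refl/P_inc = |Γ|² = 0.441

RL ≈ 3.55 dB; 44.1% of incident power reflected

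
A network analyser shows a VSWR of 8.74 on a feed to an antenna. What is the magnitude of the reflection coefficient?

|Γ| ≈ 0.795

|Γ| = (S − 1)/(S + 1) = (8.74 − 1)/(8.74 + 1) = 7.74/9.74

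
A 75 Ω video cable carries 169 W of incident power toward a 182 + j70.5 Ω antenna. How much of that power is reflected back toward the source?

P_reflected ≈ 39.1 W

|Γ| = |(107 + j70.5)/(257 + j70.5)| = 0.481
|Γ|² = 0.231
P_refl = |Γ|²·P_inc = 39.1 W, P_del = (1 − |Γ|²)·P_inc = 130 W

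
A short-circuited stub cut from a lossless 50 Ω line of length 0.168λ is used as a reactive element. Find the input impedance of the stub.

βl = 2π × 0.168 = 60.5°
tan(βl) = 1.77
For a short-circuited stub, Z_in = jZ_0·tan(βl)

Z_in ≈ +j88.3 Ω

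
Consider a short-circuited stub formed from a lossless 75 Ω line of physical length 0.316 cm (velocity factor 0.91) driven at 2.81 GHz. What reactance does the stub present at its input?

X_in ≈ 15.5 Ω (inductive)

λ = v/f = 0.91·c / 2.81 GHz = 0.0972 m
βl = 2π·l/λ = 2π × 0.0325 = 11.7°
tan(βl) = 0.207
For a short-circuited stub, Z_in = jZ_0·tan(βl)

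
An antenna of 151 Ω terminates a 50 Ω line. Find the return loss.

Γ = (151 − 50)/(151 + 50) = 0.502
RL = −20·log₁₀|Γ| = −20·log₁₀(0.502)

RL ≈ 5.98 dB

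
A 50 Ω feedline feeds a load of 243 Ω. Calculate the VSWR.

Γ = (243 − 50)/(243 + 50) = 0.659
VSWR = (1 + 0.659)/(1 − 0.659)

VSWR ≈ 4.86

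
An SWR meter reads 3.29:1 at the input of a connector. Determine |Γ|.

|Γ| ≈ 0.534

|Γ| = (S − 1)/(S + 1) = (3.29 − 1)/(3.29 + 1) = 2.29/4.29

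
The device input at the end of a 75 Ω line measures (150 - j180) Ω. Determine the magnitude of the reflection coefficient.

|Γ| ≈ 0.677

Γ = (Z_L − Z_0)/(Z_L + Z_0) = (75 − j180)/(225 − j180)
|Γ| = 195/288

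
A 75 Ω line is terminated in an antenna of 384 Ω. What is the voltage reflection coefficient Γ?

Γ = (Z_L − Z_0)/(Z_L + Z_0) = (384 − 75)/(384 + 75) = 309/459

Γ = 0.673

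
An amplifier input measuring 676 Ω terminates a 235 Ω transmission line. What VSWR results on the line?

Γ = (676 − 235)/(676 + 235) = 0.484
VSWR = (1 + 0.484)/(1 − 0.484)

VSWR ≈ 2.88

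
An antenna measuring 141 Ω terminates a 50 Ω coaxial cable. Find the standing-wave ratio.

VSWR ≈ 2.82

Γ = (141 − 50)/(141 + 50) = 0.476
VSWR = (1 + 0.476)/(1 − 0.476)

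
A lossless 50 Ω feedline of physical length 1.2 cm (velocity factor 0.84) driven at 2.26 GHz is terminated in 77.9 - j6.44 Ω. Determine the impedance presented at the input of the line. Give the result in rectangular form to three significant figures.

λ = v/f = 0.84·c / 2.26 GHz = 0.112 m
βl = 2π·l/λ = 2π × 0.108 = 38.7°
tan(βl) = tan(38.7°) = 0.802
Z_in = Z_0·(Z_L + jZ_0·tanβl)/(Z_0 + jZ_L·tanβl)
     = 50·(77.9 + j33.7)/(55.2 + j62.5)

Z_in ≈ 46.1 − j21.7 Ω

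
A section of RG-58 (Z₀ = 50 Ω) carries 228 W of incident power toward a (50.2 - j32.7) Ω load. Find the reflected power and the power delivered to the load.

P_reflected ≈ 21.9 W; P_delivered ≈ 206 W

|Γ| = |(0.2 − j32.7)/(100.2 − j32.7)| = 0.31
|Γ|² = 0.0963
P_refl = |Γ|²·P_inc = 21.9 W, P_del = (1 − |Γ|²)·P_inc = 206 W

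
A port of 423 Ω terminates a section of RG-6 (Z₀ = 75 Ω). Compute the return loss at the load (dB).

Γ = (423 − 75)/(423 + 75) = 0.699
RL = −20·log₁₀|Γ| = −20·log₁₀(0.699)

RL ≈ 3.11 dB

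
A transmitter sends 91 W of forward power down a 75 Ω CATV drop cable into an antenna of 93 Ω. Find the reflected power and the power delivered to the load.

Γ = (93 − 75)/(93 + 75) = 0.107
|Γ|² = 0.0115
P_refl = |Γ|²·P_inc = 1.04 W, P_del = (1 − |Γ|²)·P_inc = 90 W

P_reflected ≈ 1.04 W; P_delivered ≈ 90 W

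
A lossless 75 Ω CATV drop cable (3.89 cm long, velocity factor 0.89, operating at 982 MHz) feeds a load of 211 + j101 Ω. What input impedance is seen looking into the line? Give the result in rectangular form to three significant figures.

Z_in ≈ 41.9 − j67.9 Ω

λ = v/f = 0.89·c / 982 MHz = 0.272 m
βl = 2π·l/λ = 2π × 0.143 = 51.5°
tan(βl) = tan(51.5°) = 1.26
Z_in = Z_0·(Z_L + jZ_0·tanβl)/(Z_0 + jZ_L·tanβl)
     = 75·(211 + j195)/(-52 + j265)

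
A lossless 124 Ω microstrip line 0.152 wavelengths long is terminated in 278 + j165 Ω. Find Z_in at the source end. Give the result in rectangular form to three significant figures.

Z_in ≈ 77 − j109 Ω

βl = 2π × 0.152 = 54.7°
tan(βl) = tan(54.7°) = 1.41
Z_in = Z_0·(Z_L + jZ_0·tanβl)/(Z_0 + jZ_L·tanβl)
     = 124·(278 + j340)/(-109 + j393)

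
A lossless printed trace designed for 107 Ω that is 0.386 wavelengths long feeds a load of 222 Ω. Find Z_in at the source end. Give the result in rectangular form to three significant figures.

Z_in ≈ 91.6 + j72.2 Ω

βl = 2π × 0.386 = 139°
tan(βl) = tan(139°) = -0.871
Z_in = Z_0·(Z_L + jZ_0·tanβl)/(Z_0 + jZ_L·tanβl)
     = 107·(222 − j93.1)/(107 − j193)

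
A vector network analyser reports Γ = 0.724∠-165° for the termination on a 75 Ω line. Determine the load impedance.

Z_L = Z_0·(1 + Γ)/(1 − Γ) = 75·(0.301 − j0.187)/(1.7 + j0.187)

Z_L ≈ 12.2 − j9.62 Ω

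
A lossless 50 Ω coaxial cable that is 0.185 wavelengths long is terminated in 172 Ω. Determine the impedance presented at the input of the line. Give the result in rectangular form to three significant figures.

βl = 2π × 0.185 = 66.6°
tan(βl) = tan(66.6°) = 2.31
Z_in = Z_0·(Z_L + jZ_0·tanβl)/(Z_0 + jZ_L·tanβl)
     = 50·(172 + j116)/(50 + j397)

Z_in ≈ 17 − j19.5 Ω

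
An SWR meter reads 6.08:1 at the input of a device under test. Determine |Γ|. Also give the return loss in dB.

|Γ| ≈ 0.718; return loss ≈ 2.88 dB

|Γ| = (S − 1)/(S + 1) = (6.08 − 1)/(6.08 + 1) = 5.08/7.08
RL = −20·log₁₀|Γ| = −20·log₁₀(0.718)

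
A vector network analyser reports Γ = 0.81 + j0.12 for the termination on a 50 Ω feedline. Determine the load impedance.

Z_L = Z_0·(1 + Γ)/(1 − Γ) = 50·(1.81 + j0.12)/(0.19 − j0.12)

Z_L ≈ 326 + j238 Ω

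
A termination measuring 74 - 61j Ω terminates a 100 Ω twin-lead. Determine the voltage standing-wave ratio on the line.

Γ = (Z_L − Z_0)/(Z_L + Z_0) = (-26 − j61)/(174 − j61)
|Γ| = 66.3/184 = 0.36
VSWR = (1 + |Γ|)/(1 − |Γ|) = 1.36/0.64

VSWR ≈ 2.12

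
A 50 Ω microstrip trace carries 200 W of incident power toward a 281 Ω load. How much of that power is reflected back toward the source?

Γ = (281 − 50)/(281 + 50) = 0.698
|Γ|² = 0.487
P_refl = |Γ|²·P_inc = 97.4 W, P_del = (1 − |Γ|²)·P_inc = 103 W

P_reflected ≈ 97.4 W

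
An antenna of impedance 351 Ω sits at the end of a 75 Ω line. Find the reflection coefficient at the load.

Γ = 0.648

Γ = (Z_L − Z_0)/(Z_L + Z_0) = (351 − 75)/(351 + 75) = 276/426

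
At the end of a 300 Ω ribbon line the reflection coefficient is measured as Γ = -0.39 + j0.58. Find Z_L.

Z_L = Z_0·(1 + Γ)/(1 − Γ) = 300·(0.61 + j0.58)/(1.39 − j0.58)

Z_L ≈ 67.6 + j153 Ω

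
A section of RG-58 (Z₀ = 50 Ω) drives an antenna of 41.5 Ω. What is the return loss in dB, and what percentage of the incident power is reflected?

RL ≈ 20.6 dB; 0.863% of incident power reflected

Γ = (41.5 − 50)/(41.5 + 50) = -0.0929
RL = −20·log₁₀(0.0929) = 20.6 dB
P_refl/P_inc = |Γ|² = 0.00863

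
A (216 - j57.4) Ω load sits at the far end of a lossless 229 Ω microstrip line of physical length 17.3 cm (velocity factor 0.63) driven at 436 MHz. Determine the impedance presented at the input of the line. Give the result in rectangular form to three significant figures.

Z_in ≈ 290 − j30 Ω

λ = v/f = 0.63·c / 436 MHz = 0.433 m
βl = 2π·l/λ = 2π × 0.399 = 144°
tan(βl) = tan(144°) = -0.735
Z_in = Z_0·(Z_L + jZ_0·tanβl)/(Z_0 + jZ_L·tanβl)
     = 229·(216 − j226)/(187 − j159)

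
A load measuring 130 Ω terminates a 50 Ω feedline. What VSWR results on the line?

VSWR ≈ 2.6

For a purely resistive load, VSWR = R_L/Z_0 or Z_0/R_L (whichever > 1) = 130/50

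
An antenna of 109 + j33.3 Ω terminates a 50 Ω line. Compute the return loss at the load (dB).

RL ≈ 7.6 dB

Γ = (59 + j33.3)/(159 + j33.3), |Γ| = 0.417
RL = −20·log₁₀|Γ| = −20·log₁₀(0.417)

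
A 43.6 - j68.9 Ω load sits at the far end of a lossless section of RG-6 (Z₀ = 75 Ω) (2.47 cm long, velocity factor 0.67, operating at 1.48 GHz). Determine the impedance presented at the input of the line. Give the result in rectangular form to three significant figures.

λ = v/f = 0.67·c / 1.48 GHz = 0.136 m
βl = 2π·l/λ = 2π × 0.182 = 65.5°
tan(βl) = tan(65.5°) = 2.19
Z_in = Z_0·(Z_L + jZ_0·tanβl)/(Z_0 + jZ_L·tanβl)
     = 75·(43.6 + j95.5)/(226 + j95.6)

Z_in ≈ 23.6 + j21.7 Ω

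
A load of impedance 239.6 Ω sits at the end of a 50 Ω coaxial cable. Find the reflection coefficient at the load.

Γ = 0.655

Γ = (Z_L − Z_0)/(Z_L + Z_0) = (239.6 − 50)/(239.6 + 50) = 189.6/289.6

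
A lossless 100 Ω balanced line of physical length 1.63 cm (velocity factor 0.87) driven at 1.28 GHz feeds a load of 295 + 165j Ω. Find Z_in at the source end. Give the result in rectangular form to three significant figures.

λ = v/f = 0.87·c / 1.28 GHz = 0.204 m
βl = 2π·l/λ = 2π × 0.0799 = 28.8°
tan(βl) = tan(28.8°) = 0.549
Z_in = Z_0·(Z_L + jZ_0·tanβl)/(Z_0 + jZ_L·tanβl)
     = 100·(295 + j220)/(9.37 + j162)

Z_in ≈ 146 − j174 Ω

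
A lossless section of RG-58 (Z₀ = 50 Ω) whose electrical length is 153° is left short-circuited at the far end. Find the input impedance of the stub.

Z_in ≈ −j25.5 Ω

tan(βl) = -0.51
For a short-circuited stub, Z_in = jZ_0·tan(βl)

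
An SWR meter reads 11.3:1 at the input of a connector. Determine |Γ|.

|Γ| = (S − 1)/(S + 1) = (11.3 − 1)/(11.3 + 1) = 10.3/12.3

|Γ| ≈ 0.837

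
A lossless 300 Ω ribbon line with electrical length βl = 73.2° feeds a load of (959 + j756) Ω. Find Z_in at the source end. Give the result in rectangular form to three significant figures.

Z_in ≈ 69.1 − j139 Ω

tan(βl) = tan(73.2°) = 3.31
Z_in = Z_0·(Z_L + jZ_0·tanβl)/(Z_0 + jZ_L·tanβl)
     = 300·(959 + j1750)/(-2200 + j3180)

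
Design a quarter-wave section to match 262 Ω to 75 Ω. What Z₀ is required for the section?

Z_qwt = √(Z_0·R_L) = √(75 × 262) = √19650

Z_qwt ≈ 140 Ω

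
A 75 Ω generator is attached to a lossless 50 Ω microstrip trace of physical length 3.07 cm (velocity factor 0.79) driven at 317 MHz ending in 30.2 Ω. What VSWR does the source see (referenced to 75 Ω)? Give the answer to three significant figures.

λ = v/f = 0.79·c / 317 MHz = 0.748 m
βl = 2π·l/λ = 2π × 0.0411 = 14.8°
tan(βl) = 0.264
Z_in = Z_0·(Z_L + jZ_0·tanβl)/(Z_0 + jZ_L·tanβl) = 31.5 + j8.17 Ω
Γ_s = (Z_in − Z_s)/(Z_in + Z_s) = (-43.5 + j8.17)/(107 + j8.17), |Γ_s| = 0.414
VSWR = (1 + |Γ_s|)/(1 − |Γ_s|)

VSWR ≈ 2.41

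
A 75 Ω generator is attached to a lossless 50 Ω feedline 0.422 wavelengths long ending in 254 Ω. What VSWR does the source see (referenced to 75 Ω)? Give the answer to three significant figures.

VSWR ≈ 4.35

βl = 2π × 0.422 = 152°
tan(βl) = -0.534
Z_in = Z_0·(Z_L + jZ_0·tanβl)/(Z_0 + jZ_L·tanβl) = 39.1 + j79.3 Ω
Γ_s = (Z_in − Z_s)/(Z_in + Z_s) = (-35.9 + j79.3)/(114 + j79.3), |Γ_s| = 0.626
VSWR = (1 + |Γ_s|)/(1 − |Γ_s|)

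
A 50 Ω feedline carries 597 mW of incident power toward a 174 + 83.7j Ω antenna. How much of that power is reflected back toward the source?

|Γ| = |(124 + j83.7)/(224 + j83.7)| = 0.626
|Γ|² = 0.391
P_refl = |Γ|²·P_inc = 234 mW, P_del = (1 − |Γ|²)·P_inc = 363 mW

P_reflected ≈ 234 mW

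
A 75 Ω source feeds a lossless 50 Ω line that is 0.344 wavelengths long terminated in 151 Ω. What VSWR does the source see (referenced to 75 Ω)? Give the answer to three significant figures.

VSWR ≈ 3.79

βl = 2π × 0.344 = 124°
tan(βl) = -1.49
Z_in = Z_0·(Z_L + jZ_0·tanβl)/(Z_0 + jZ_L·tanβl) = 22.9 + j28.4 Ω
Γ_s = (Z_in − Z_s)/(Z_in + Z_s) = (-52.1 + j28.4)/(97.9 + j28.4), |Γ_s| = 0.583
VSWR = (1 + |Γ_s|)/(1 − |Γ_s|)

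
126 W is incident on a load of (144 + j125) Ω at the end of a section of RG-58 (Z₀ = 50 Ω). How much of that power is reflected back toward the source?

P_reflected ≈ 57.9 W

|Γ| = |(94 + j125)/(194 + j125)| = 0.678
|Γ|² = 0.459
P_refl = |Γ|²·P_inc = 57.9 W, P_del = (1 − |Γ|²)·P_inc = 68.1 W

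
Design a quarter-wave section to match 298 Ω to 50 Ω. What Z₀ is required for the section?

Z_qwt ≈ 122 Ω

Z_qwt = √(Z_0·R_L) = √(50 × 298) = √14900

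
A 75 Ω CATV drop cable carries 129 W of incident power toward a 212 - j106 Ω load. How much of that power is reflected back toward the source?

|Γ| = |(137 − j106)/(287 − j106)| = 0.566
|Γ|² = 0.321
P_refl = |Γ|²·P_inc = 41.4 W, P_del = (1 − |Γ|²)·P_inc = 87.6 W

P_reflected ≈ 41.4 W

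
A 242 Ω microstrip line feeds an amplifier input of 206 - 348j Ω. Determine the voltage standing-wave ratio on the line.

VSWR ≈ 4.22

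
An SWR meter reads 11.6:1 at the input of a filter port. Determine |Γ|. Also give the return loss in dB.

|Γ| ≈ 0.841; return loss ≈ 1.5 dB

|Γ| = (S − 1)/(S + 1) = (11.6 − 1)/(11.6 + 1) = 10.6/12.6
RL = −20·log₁₀|Γ| = −20·log₁₀(0.841)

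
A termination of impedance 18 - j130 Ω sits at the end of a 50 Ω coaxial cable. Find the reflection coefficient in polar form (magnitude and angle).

Γ ≈ 0.913 ∠ -41.4°

Γ = (Z_L − Z_0)/(Z_L + Z_0) = (-32 − j130)/(68 − j130)
|Γ| = 134/147 = 0.913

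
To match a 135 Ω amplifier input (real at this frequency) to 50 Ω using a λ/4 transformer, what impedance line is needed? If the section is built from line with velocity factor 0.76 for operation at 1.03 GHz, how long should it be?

Z_qwt = √(Z_0·R_L) = √(50 × 135) = √6750
λ = 0.76·c/f = 0.221 m, so l = λ/4 = 0.0553 m

Z_qwt ≈ 82.2 Ω; length ≈ 5.53 cm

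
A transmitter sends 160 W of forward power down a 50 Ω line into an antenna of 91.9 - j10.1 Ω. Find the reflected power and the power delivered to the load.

P_reflected ≈ 14.7 W; P_delivered ≈ 145 W

|Γ| = |(41.9 − j10.1)/(141.9 − j10.1)| = 0.303
|Γ|² = 0.0918
P_refl = |Γ|²·P_inc = 14.7 W, P_del = (1 − |Γ|²)·P_inc = 145 W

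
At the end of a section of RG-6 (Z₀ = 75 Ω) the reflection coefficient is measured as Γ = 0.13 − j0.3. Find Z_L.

Z_L = Z_0·(1 + Γ)/(1 − Γ) = 75·(1.13 − j0.3)/(0.87 + j0.3)

Z_L ≈ 79.1 − j53.1 Ω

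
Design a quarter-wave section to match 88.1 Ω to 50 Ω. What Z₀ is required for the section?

Z_qwt = √(Z_0·R_L) = √(50 × 88.1) = √4405

Z_qwt ≈ 66.4 Ω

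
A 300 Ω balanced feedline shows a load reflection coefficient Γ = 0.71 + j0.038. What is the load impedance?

Z_L = Z_0·(1 + Γ)/(1 − Γ) = 300·(1.71 + j0.038)/(0.29 − j0.038)

Z_L ≈ 1730 + j267 Ω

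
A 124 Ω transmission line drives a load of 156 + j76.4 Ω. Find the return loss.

Γ = (32 + j76.4)/(280 + j76.4), |Γ| = 0.285
RL = −20·log₁₀|Γ| = −20·log₁₀(0.285)

RL ≈ 10.9 dB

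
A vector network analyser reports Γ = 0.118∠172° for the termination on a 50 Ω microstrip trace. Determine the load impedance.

Z_L = Z_0·(1 + Γ)/(1 − Γ) = 50·(0.883 + j0.0164)/(1.12 − j0.0164)

Z_L ≈ 39.5 + j1.32 Ω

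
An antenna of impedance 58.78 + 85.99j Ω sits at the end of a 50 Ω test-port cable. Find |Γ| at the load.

|Γ| ≈ 0.623

Γ = (Z_L − Z_0)/(Z_L + Z_0) = (8.78 + j85.99)/(108.8 + j85.99)
|Γ| = 86.4/139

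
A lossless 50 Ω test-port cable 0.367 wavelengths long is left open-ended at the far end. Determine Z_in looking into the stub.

Z_in ≈ +j45.2 Ω

βl = 2π × 0.367 = 132°
tan(βl) = -1.11
For an open-ended stub, Z_in = −jZ_0·cot(βl) = −jZ_0/tan(βl)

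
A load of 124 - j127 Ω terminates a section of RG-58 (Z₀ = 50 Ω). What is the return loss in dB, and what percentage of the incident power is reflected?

RL ≈ 3.32 dB; 46.6% of incident power reflected

Γ = (74 − j127)/(174 − j127), |Γ| = 0.682
RL = −20·log₁₀(0.682) = 3.32 dB
P_refl/P_inc = |Γ|² = 0.466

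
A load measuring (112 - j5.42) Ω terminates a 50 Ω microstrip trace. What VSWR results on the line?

VSWR ≈ 2.25

Γ = (Z_L − Z_0)/(Z_L + Z_0) = (62 − j5.42)/(162 − j5.42)
|Γ| = 62.2/162 = 0.384
VSWR = (1 + |Γ|)/(1 − |Γ|) = 1.38/0.616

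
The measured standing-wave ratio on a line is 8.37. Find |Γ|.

|Γ| ≈ 0.787

|Γ| = (S − 1)/(S + 1) = (8.37 − 1)/(8.37 + 1) = 7.37/9.37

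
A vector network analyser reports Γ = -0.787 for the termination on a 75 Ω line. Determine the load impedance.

Z_L = Z_0·(1 + Γ)/(1 − Γ) = 75·(0.213)/(1.79)

Z_L ≈ 8.94 Ω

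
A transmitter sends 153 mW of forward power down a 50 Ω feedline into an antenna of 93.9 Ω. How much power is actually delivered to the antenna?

Γ = (93.9 − 50)/(93.9 + 50) = 0.305
|Γ|² = 0.0931
P_refl = |Γ|²·P_inc = 14.2 mW, P_del = (1 − |Γ|²)·P_inc = 139 mW

P_delivered ≈ 139 mW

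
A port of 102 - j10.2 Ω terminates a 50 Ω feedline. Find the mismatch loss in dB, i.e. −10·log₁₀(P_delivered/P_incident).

mismatch loss ≈ 0.56 dB

Γ = (52 − j10.2)/(152 − j10.2), |Γ| = 0.348
|Γ|² = 0.121, so P_del/P_inc = 1 − |Γ|² = 0.879
ML = −10·log₁₀(1 − |Γ|²)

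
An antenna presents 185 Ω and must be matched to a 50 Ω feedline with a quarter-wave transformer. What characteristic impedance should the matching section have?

Z_qwt ≈ 96.2 Ω

Z_qwt = √(Z_0·R_L) = √(50 × 185) = √9250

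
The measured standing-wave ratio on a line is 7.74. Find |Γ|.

|Γ| = (S − 1)/(S + 1) = (7.74 − 1)/(7.74 + 1) = 6.74/8.74

|Γ| ≈ 0.771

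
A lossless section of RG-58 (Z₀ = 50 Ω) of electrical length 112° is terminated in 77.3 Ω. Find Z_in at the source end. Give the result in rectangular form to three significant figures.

tan(βl) = tan(112°) = -2.48
Z_in = Z_0·(Z_L + jZ_0·tanβl)/(Z_0 + jZ_L·tanβl)
     = 50·(77.3 − j124)/(50 − j191)

Z_in ≈ 35.2 + j11 Ω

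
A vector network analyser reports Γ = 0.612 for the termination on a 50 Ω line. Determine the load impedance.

Z_L = Z_0·(1 + Γ)/(1 − Γ) = 50·(1.61)/(0.388)

Z_L ≈ 208 Ω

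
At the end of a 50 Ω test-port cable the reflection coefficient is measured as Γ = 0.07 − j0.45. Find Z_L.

Z_L ≈ 37.1 − j42.2 Ω

Z_L = Z_0·(1 + Γ)/(1 − Γ) = 50·(1.07 − j0.45)/(0.93 + j0.45)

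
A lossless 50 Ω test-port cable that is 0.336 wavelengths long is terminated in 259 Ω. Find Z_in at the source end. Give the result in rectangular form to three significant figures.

βl = 2π × 0.336 = 121°
tan(βl) = tan(121°) = -1.67
Z_in = Z_0·(Z_L + jZ_0·tanβl)/(Z_0 + jZ_L·tanβl)
     = 50·(259 − j83.3)/(50 − j432)

Z_in ≈ 13 + j28.5 Ω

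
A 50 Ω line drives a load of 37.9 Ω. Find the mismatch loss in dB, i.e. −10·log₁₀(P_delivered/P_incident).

Γ = (37.9 − 50)/(37.9 + 50) = -0.138
|Γ|² = 0.0189, so P_del/P_inc = 1 − |Γ|² = 0.981
ML = −10·log₁₀(1 − |Γ|²)

mismatch loss ≈ 0.0831 dB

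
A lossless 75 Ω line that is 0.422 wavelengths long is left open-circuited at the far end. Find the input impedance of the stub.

βl = 2π × 0.422 = 152°
tan(βl) = -0.534
For an open-circuited stub, Z_in = −jZ_0·cot(βl) = −jZ_0/tan(βl)

Z_in ≈ +j141 Ω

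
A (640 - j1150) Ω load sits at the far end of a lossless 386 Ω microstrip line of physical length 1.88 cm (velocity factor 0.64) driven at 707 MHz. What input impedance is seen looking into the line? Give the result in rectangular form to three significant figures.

Z_in ≈ 124 − j447 Ω

λ = v/f = 0.64·c / 707 MHz = 0.272 m
βl = 2π·l/λ = 2π × 0.0692 = 24.9°
tan(βl) = tan(24.9°) = 0.465
Z_in = Z_0·(Z_L + jZ_0·tanβl)/(Z_0 + jZ_L·tanβl)
     = 386·(640 − j971)/(920 + j297)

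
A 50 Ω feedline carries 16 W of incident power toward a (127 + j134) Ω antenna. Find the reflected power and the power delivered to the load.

P_reflected ≈ 7.75 W; P_delivered ≈ 8.25 W

|Γ| = |(77 + j134)/(177 + j134)| = 0.696
|Γ|² = 0.485
P_refl = |Γ|²·P_inc = 7.75 W, P_del = (1 − |Γ|²)·P_inc = 8.25 W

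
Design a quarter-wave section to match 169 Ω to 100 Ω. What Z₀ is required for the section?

Z_qwt ≈ 130 Ω

Z_qwt = √(Z_0·R_L) = √(100 × 169) = √16900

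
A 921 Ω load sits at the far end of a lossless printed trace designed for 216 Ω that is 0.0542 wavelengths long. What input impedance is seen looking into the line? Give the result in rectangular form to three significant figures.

Z_in ≈ 316 − j401 Ω

βl = 2π × 0.0542 = 19.5°
tan(βl) = tan(19.5°) = 0.354
Z_in = Z_0·(Z_L + jZ_0·tanβl)/(Z_0 + jZ_L·tanβl)
     = 216·(921 + j76.5)/(216 + j326)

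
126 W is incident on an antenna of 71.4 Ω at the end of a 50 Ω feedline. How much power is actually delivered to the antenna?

Γ = (71.4 − 50)/(71.4 + 50) = 0.176
|Γ|² = 0.0311
P_refl = |Γ|²·P_inc = 3.92 W, P_del = (1 − |Γ|²)·P_inc = 122 W

P_delivered ≈ 122 W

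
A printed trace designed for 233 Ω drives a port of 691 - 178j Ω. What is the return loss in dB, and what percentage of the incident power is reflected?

RL ≈ 5.64 dB; 27.3% of incident power reflected

Γ = (458 − j178)/(924 − j178), |Γ| = 0.522
RL = −20·log₁₀(0.522) = 5.64 dB
P_refl/P_inc = |Γ|² = 0.273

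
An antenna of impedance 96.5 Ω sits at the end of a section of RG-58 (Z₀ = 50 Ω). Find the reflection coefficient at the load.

Γ = (Z_L − Z_0)/(Z_L + Z_0) = (96.5 − 50)/(96.5 + 50) = 46.5/146.5

Γ = 0.317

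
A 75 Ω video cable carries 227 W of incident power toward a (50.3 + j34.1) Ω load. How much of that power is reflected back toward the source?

|Γ| = |(-24.7 + j34.1)/(125.3 + j34.1)| = 0.324
|Γ|² = 0.105
P_refl = |Γ|²·P_inc = 23.9 W, P_del = (1 − |Γ|²)·P_inc = 203 W

P_reflected ≈ 23.9 W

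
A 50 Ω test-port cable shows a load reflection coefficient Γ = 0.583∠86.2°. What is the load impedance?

Z_L ≈ 26.1 + j46.1 Ω

Z_L = Z_0·(1 + Γ)/(1 − Γ) = 50·(1.04 + j0.582)/(0.961 − j0.582)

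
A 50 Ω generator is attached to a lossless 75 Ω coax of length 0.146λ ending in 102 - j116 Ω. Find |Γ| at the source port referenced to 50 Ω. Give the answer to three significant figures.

βl = 2π × 0.146 = 52.6°
tan(βl) = 1.31
Z_in = Z_0·(Z_L + jZ_0·tanβl)/(Z_0 + jZ_L·tanβl) = 22.5 − j19.2 Ω
Γ_s = (Z_in − Z_s)/(Z_in + Z_s) = (-27.5 − j19.2)/(72.5 − j19.2), |Γ_s| = 0.447

|Γ| ≈ 0.447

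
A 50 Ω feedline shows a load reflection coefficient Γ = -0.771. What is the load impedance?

Z_L ≈ 6.47 Ω

Z_L = Z_0·(1 + Γ)/(1 − Γ) = 50·(0.229)/(1.77)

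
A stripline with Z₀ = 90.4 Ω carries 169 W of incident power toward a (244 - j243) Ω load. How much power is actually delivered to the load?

|Γ| = |(153.6 − j243)/(334.4 − j243)| = 0.695
|Γ|² = 0.484
P_refl = |Γ|²·P_inc = 81.7 W, P_del = (1 − |Γ|²)·P_inc = 87.3 W

P_delivered ≈ 87.3 W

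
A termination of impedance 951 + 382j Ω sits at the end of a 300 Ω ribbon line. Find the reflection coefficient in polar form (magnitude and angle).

Γ ≈ 0.577 ∠ 13.4°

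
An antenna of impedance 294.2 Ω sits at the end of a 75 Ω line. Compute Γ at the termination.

Γ = 0.594

Γ = (Z_L − Z_0)/(Z_L + Z_0) = (294.2 − 75)/(294.2 + 75) = 219.2/369.2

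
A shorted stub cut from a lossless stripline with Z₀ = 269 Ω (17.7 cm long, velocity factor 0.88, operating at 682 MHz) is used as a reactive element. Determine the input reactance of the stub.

λ = v/f = 0.88·c / 682 MHz = 0.387 m
βl = 2π·l/λ = 2π × 0.457 = 165°
tan(βl) = -0.275
For a shorted stub, Z_in = jZ_0·tan(βl)

X_in ≈ -74 Ω (capacitive)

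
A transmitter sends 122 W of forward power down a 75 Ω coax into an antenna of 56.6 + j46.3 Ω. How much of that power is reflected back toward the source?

|Γ| = |(-18.4 + j46.3)/(131.6 + j46.3)| = 0.357
|Γ|² = 0.128
P_refl = |Γ|²·P_inc = 15.6 W, P_del = (1 − |Γ|²)·P_inc = 106 W

P_reflected ≈ 15.6 W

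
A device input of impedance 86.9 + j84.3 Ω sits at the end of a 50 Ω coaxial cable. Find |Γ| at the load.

|Γ| ≈ 0.572

Γ = (Z_L − Z_0)/(Z_L + Z_0) = (36.9 + j84.3)/(136.9 + j84.3)
|Γ| = 92/161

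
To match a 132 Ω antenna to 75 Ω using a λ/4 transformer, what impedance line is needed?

Z_qwt = √(Z_0·R_L) = √(75 × 132) = √9900

Z_qwt ≈ 99.5 Ω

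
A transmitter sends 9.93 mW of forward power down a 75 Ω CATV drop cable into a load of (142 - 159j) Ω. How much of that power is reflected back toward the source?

P_reflected ≈ 4.08 mW

|Γ| = |(67 − j159)/(217 − j159)| = 0.641
|Γ|² = 0.411
P_refl = |Γ|²·P_inc = 4.08 mW, P_del = (1 − |Γ|²)·P_inc = 5.85 mW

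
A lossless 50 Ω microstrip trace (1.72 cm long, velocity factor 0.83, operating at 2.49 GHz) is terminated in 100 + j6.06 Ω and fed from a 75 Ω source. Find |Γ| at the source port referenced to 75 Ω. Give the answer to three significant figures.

λ = v/f = 0.83·c / 2.49 GHz = 0.1 m
βl = 2π·l/λ = 2π × 0.172 = 61.9°
tan(βl) = 1.87
Z_in = Z_0·(Z_L + jZ_0·tanβl)/(Z_0 + jZ_L·tanβl) = 30.8 − j20.3 Ω
Γ_s = (Z_in − Z_s)/(Z_in + Z_s) = (-44.2 − j20.3)/(106 − j20.3), |Γ_s| = 0.451

|Γ| ≈ 0.451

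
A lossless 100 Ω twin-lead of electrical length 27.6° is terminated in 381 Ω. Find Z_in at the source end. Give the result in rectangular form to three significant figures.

tan(βl) = tan(27.6°) = 0.523
Z_in = Z_0·(Z_L + jZ_0·tanβl)/(Z_0 + jZ_L·tanβl)
     = 100·(381 + j52.3)/(100 + j199)

Z_in ≈ 97.7 − j142 Ω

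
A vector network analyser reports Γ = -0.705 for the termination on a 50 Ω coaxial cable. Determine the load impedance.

Z_L ≈ 8.65 Ω

Z_L = Z_0·(1 + Γ)/(1 − Γ) = 50·(0.295)/(1.71)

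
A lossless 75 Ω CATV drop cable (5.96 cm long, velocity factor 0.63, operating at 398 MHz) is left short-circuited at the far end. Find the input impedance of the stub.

λ = v/f = 0.63·c / 398 MHz = 0.475 m
βl = 2π·l/λ = 2π × 0.126 = 45.2°
tan(βl) = 1.01
For a short-circuited stub, Z_in = jZ_0·tan(βl)

Z_in ≈ +j75.5 Ω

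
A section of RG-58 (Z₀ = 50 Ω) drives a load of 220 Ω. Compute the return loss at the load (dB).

RL ≈ 4.02 dB

Γ = (220 − 50)/(220 + 50) = 0.63
RL = −20·log₁₀|Γ| = −20·log₁₀(0.63)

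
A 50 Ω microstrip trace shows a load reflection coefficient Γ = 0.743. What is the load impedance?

Z_L ≈ 339 Ω

Z_L = Z_0·(1 + Γ)/(1 − Γ) = 50·(1.74)/(0.257)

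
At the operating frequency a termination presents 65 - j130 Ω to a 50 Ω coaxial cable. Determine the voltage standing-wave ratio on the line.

Γ = (Z_L − Z_0)/(Z_L + Z_0) = (15 − j130)/(115 − j130)
|Γ| = 131/174 = 0.754
VSWR = (1 + |Γ|)/(1 − |Γ|) = 1.75/0.246

VSWR ≈ 7.13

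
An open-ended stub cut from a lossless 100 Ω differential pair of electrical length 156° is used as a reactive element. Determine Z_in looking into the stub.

tan(βl) = -0.445
For an open-ended stub, Z_in = −jZ_0·cot(βl) = −jZ_0/tan(βl)

Z_in ≈ +j225 Ω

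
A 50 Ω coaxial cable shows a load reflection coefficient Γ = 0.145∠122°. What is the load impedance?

Z_L = Z_0·(1 + Γ)/(1 − Γ) = 50·(0.923 + j0.123)/(1.08 − j0.123)

Z_L ≈ 41.7 + j10.5 Ω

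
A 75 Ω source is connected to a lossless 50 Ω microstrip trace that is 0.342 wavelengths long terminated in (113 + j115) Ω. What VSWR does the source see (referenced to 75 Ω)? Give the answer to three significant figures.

VSWR ≈ 6.79

βl = 2π × 0.342 = 123°
tan(βl) = -1.53
Z_in = Z_0·(Z_L + jZ_0·tanβl)/(Z_0 + jZ_L·tanβl) = 11.7 + j17.4 Ω
Γ_s = (Z_in − Z_s)/(Z_in + Z_s) = (-63.3 + j17.4)/(86.7 + j17.4), |Γ_s| = 0.743
VSWR = (1 + |Γ_s|)/(1 − |Γ_s|)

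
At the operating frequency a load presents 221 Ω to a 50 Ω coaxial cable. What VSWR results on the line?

VSWR ≈ 4.42

For a purely resistive load, VSWR = R_L/Z_0 or Z_0/R_L (whichever > 1) = 221/50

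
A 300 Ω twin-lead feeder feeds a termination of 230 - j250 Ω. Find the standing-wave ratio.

VSWR ≈ 2.59

Γ = (Z_L − Z_0)/(Z_L + Z_0) = (-70 − j250)/(530 − j250)
|Γ| = 260/586 = 0.443
VSWR = (1 + |Γ|)/(1 − |Γ|) = 1.44/0.557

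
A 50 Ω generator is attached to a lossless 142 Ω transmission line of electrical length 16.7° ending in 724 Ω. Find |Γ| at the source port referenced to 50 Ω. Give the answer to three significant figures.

|Γ| ≈ 0.862

tan(βl) = 0.3
Z_in = Z_0·(Z_L + jZ_0·tanβl)/(Z_0 + jZ_L·tanβl) = 236 − j319 Ω
Γ_s = (Z_in − Z_s)/(Z_in + Z_s) = (186 − j319)/(286 − j319), |Γ_s| = 0.862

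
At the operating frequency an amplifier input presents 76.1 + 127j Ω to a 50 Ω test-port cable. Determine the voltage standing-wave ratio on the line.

VSWR ≈ 6.26

Γ = (Z_L − Z_0)/(Z_L + Z_0) = (26.1 + j127)/(126.1 + j127)
|Γ| = 130/179 = 0.724
VSWR = (1 + |Γ|)/(1 − |Γ|) = 1.72/0.276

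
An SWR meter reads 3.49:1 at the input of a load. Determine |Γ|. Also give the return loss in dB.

|Γ| ≈ 0.555; return loss ≈ 5.12 dB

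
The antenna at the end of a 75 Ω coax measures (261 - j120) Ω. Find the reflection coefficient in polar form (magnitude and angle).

Γ = (Z_L − Z_0)/(Z_L + Z_0) = (186 − j120)/(336 − j120)
|Γ| = 221/357 = 0.62

Γ ≈ 0.62 ∠ -13.2°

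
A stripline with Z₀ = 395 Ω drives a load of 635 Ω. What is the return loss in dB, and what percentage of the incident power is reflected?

RL ≈ 12.7 dB; 5.43% of incident power reflected

Γ = (635 − 395)/(635 + 395) = 0.233
RL = −20·log₁₀(0.233) = 12.7 dB
P_refl/P_inc = |Γ|² = 0.0543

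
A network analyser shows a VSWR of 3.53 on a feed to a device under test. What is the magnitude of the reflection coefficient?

|Γ| = (S − 1)/(S + 1) = (3.53 − 1)/(3.53 + 1) = 2.53/4.53

|Γ| ≈ 0.558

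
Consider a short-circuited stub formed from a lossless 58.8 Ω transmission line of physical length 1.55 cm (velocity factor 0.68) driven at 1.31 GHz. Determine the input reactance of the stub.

λ = v/f = 0.68·c / 1.31 GHz = 0.156 m
βl = 2π·l/λ = 2π × 0.0995 = 35.8°
tan(βl) = 0.722
For a short-circuited stub, Z_in = jZ_0·tan(βl)

X_in ≈ 42.5 Ω (inductive)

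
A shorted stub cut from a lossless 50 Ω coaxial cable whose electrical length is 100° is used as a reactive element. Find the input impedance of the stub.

Z_in ≈ −j284 Ω

tan(βl) = -5.67
For a shorted stub, Z_in = jZ_0·tan(βl)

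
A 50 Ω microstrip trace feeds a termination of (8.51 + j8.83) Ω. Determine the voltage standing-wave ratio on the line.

VSWR ≈ 6.06

Γ = (Z_L − Z_0)/(Z_L + Z_0) = (-41.49 + j8.83)/(58.51 + j8.83)
|Γ| = 42.4/59.2 = 0.717
VSWR = (1 + |Γ|)/(1 − |Γ|) = 1.72/0.283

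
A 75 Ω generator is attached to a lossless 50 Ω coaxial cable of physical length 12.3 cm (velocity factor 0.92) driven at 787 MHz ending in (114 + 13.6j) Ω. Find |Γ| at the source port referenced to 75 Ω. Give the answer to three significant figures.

|Γ| ≈ 0.497

λ = v/f = 0.92·c / 787 MHz = 0.351 m
βl = 2π·l/λ = 2π × 0.351 = 126°
tan(βl) = -1.36
Z_in = Z_0·(Z_L + jZ_0·tanβl)/(Z_0 + jZ_L·tanβl) = 28.2 + j24.2 Ω
Γ_s = (Z_in − Z_s)/(Z_in + Z_s) = (-46.8 + j24.2)/(103 + j24.2), |Γ_s| = 0.497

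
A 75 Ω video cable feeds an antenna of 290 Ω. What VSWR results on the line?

VSWR ≈ 3.87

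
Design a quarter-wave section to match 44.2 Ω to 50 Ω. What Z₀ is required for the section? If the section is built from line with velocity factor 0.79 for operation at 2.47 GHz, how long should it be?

Z_qwt ≈ 47 Ω; length ≈ 2.4 cm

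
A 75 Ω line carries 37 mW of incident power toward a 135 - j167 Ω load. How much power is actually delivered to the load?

|Γ| = |(60 − j167)/(210 − j167)| = 0.661
|Γ|² = 0.437
P_refl = |Γ|²·P_inc = 16.2 mW, P_del = (1 − |Γ|²)·P_inc = 20.8 mW

P_delivered ≈ 20.8 mW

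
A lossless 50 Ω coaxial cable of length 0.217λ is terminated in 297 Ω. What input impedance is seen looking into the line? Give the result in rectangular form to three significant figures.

βl = 2π × 0.217 = 78.1°
tan(βl) = tan(78.1°) = 4.75
Z_in = Z_0·(Z_L + jZ_0·tanβl)/(Z_0 + jZ_L·tanβl)
     = 50·(297 + j238)/(50 + j1410)

Z_in ≈ 8.78 − j10.2 Ω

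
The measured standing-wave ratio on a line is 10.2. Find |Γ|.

|Γ| ≈ 0.821

|Γ| = (S − 1)/(S + 1) = (10.2 − 1)/(10.2 + 1) = 9.2/11.2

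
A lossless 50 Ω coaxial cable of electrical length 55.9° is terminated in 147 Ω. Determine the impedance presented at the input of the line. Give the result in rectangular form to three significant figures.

Z_in ≈ 23.6 − j28.4 Ω

tan(βl) = tan(55.9°) = 1.48
Z_in = Z_0·(Z_L + jZ_0·tanβl)/(Z_0 + jZ_L·tanβl)
     = 50·(147 + j73.8)/(50 + j217)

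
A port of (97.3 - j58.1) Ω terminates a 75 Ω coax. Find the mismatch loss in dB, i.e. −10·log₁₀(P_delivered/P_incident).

Γ = (22.3 − j58.1)/(172.3 − j58.1), |Γ| = 0.342
|Γ|² = 0.117, so P_del/P_inc = 1 − |Γ|² = 0.883
ML = −10·log₁₀(1 − |Γ|²)

mismatch loss ≈ 0.541 dB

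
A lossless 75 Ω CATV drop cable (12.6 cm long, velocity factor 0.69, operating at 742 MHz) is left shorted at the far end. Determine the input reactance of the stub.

λ = v/f = 0.69·c / 742 MHz = 0.279 m
βl = 2π·l/λ = 2π × 0.452 = 163°
tan(βl) = -0.313
For a shorted stub, Z_in = jZ_0·tan(βl)

X_in ≈ -23.5 Ω (capacitive)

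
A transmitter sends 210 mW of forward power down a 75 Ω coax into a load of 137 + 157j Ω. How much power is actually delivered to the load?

P_delivered ≈ 124 mW

|Γ| = |(62 + j157)/(212 + j157)| = 0.64
|Γ|² = 0.409
P_refl = |Γ|²·P_inc = 86 mW, P_del = (1 − |Γ|²)·P_inc = 124 mW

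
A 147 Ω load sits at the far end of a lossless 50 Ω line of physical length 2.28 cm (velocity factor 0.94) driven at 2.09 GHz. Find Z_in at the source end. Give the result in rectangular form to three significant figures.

λ = v/f = 0.94·c / 2.09 GHz = 0.135 m
βl = 2π·l/λ = 2π × 0.169 = 60.8°
tan(βl) = tan(60.8°) = 1.79
Z_in = Z_0·(Z_L + jZ_0·tanβl)/(Z_0 + jZ_L·tanβl)
     = 50·(147 + j89.6)/(50 + j263)

Z_in ≈ 21.5 − j23.8 Ω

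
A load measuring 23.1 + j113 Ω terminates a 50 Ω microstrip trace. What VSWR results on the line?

VSWR ≈ 13.6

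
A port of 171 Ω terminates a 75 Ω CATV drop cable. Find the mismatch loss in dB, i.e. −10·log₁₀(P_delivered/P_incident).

mismatch loss ≈ 0.718 dB

Γ = (171 − 75)/(171 + 75) = 0.39
|Γ|² = 0.152, so P_del/P_inc = 1 − |Γ|² = 0.848
ML = −10·log₁₀(1 − |Γ|²)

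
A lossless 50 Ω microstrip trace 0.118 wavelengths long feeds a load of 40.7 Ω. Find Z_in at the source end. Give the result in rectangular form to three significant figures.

Z_in ≈ 48.1 + j9.93 Ω

βl = 2π × 0.118 = 42.5°
tan(βl) = tan(42.5°) = 0.916
Z_in = Z_0·(Z_L + jZ_0·tanβl)/(Z_0 + jZ_L·tanβl)
     = 50·(40.7 + j45.8)/(50 + j37.3)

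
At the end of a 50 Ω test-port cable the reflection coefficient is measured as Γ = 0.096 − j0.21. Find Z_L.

Z_L ≈ 55 − j24.4 Ω

Z_L = Z_0·(1 + Γ)/(1 − Γ) = 50·(1.1 − j0.21)/(0.904 + j0.21)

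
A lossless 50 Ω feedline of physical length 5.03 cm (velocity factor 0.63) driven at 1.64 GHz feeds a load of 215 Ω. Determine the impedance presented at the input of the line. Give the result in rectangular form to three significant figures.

Z_in ≈ 59 + j86 Ω

λ = v/f = 0.63·c / 1.64 GHz = 0.115 m
βl = 2π·l/λ = 2π × 0.436 = 157°
tan(βl) = tan(157°) = -0.422
Z_in = Z_0·(Z_L + jZ_0·tanβl)/(Z_0 + jZ_L·tanβl)
     = 50·(215 − j21.1)/(50 − j90.7)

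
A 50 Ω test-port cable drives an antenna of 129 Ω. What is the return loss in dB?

Γ = (129 − 50)/(129 + 50) = 0.441
RL = −20·log₁₀|Γ| = −20·log₁₀(0.441)

RL ≈ 7.1 dB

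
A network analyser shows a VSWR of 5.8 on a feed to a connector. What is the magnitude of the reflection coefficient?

|Γ| = (S − 1)/(S + 1) = (5.8 − 1)/(5.8 + 1) = 4.8/6.8

|Γ| ≈ 0.706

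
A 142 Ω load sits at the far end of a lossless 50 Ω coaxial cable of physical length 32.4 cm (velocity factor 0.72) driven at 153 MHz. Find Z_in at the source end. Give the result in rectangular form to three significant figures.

λ = v/f = 0.72·c / 153 MHz = 1.41 m
βl = 2π·l/λ = 2π × 0.229 = 82.6°
tan(βl) = tan(82.6°) = 7.72
Z_in = Z_0·(Z_L + jZ_0·tanβl)/(Z_0 + jZ_L·tanβl)
     = 50·(142 + j386)/(50 + j1100)

Z_in ≈ 17.9 − j5.66 Ω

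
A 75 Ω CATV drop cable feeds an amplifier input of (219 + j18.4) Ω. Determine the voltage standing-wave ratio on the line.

Γ = (Z_L − Z_0)/(Z_L + Z_0) = (144 + j18.4)/(294 + j18.4)
|Γ| = 145/295 = 0.493
VSWR = (1 + |Γ|)/(1 − |Γ|) = 1.49/0.507

VSWR ≈ 2.94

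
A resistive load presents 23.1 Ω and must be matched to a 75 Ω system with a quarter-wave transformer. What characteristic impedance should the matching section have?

Z_qwt = √(Z_0·R_L) = √(75 × 23.1) = √1732

Z_qwt ≈ 41.6 Ω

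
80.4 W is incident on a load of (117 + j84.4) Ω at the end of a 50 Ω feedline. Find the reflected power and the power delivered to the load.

|Γ| = |(67 + j84.4)/(167 + j84.4)| = 0.576
|Γ|² = 0.332
P_refl = |Γ|²·P_inc = 26.7 W, P_del = (1 − |Γ|²)·P_inc = 53.7 W

P_reflected ≈ 26.7 W; P_delivered ≈ 53.7 W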